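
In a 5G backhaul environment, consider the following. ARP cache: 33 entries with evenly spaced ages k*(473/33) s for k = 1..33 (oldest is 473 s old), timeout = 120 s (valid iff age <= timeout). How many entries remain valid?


Ages are k * 473/33 s for k = 1..33 (spacing = 14.3333 s).
Entry k is valid iff k * 473/33 <= 120 iff k <= 33 * 120 / 473 = 8.3721
n_valid = floor(8.3721) = 8
(n_stale = 33 - 8 = 25)

8


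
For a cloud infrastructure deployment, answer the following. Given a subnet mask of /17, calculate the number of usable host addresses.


Given: subnet mask /17
Host bits = 32 - 17 = 15
Total addresses = 2^15 = 32768
Usable hosts = 32768 - 2 (network + broadcast) = 32766

32766


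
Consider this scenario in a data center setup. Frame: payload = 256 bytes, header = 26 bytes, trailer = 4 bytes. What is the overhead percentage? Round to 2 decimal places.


Given: payload = 256 B, header = 26 B, trailer = 4 B
Overhead bytes = header + trailer = 26 + 4 = 30
Total frame = payload + overhead = 256 + 30 = 286
Overhead % = 30 / 286 * 100 = 10.4895% -> 10.49% (2 dp)

10.49


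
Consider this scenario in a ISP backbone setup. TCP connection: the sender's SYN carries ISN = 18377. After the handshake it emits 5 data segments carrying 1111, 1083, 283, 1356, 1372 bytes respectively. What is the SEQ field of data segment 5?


The SYN occupies sequence number ISN = 18377, so the first data byte is ISN + 1 = 18378.
SEQ of data segment i = (ISN + 1) + sum of payload sizes of segments 1..i-1.
Segment 1: SEQ = 18378, payload = 1111 bytes
Segment 2: SEQ = 19489, payload = 1083 bytes
Segment 3: SEQ = 20572, payload = 283 bytes
Segment 4: SEQ = 20855, payload = 1356 bytes
Segment 5: SEQ = 22211, payload = 1372 bytes
SEQ of segment 5 = 18378 + 1111 + 1083 + 283 + 1356 = 22211

22211


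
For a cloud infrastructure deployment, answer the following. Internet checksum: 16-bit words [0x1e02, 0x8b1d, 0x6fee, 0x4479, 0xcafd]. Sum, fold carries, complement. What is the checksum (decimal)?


Given words: [0x1e02, 0x8b1d, 0x6fee, 0x4479, 0xcafd]
Step 1: Sum all words
Raw sum = 7682 + 35613 + 28654 + 17529 + 51965 = 141443
Step 2: Fold carry: (10371 + 2) = 10373
One's complement = ~10373 & 0xFFFF = 55162

55162


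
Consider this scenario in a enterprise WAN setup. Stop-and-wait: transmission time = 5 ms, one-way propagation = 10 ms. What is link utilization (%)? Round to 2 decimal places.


Given: Ttrans = 5 ms, Tprop = 10 ms
RTT = 2 * Tprop = 2 * 10 = 20 ms
U = Ttrans / (Ttrans + RTT)
U = 5 / (5 + 20)
U = 5 / 25 = 0.2
U% = 20.00%

20.00


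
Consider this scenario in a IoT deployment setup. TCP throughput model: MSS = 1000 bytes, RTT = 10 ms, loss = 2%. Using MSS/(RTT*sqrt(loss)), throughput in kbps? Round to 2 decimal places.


Given: MSS = 1000 bytes, RTT = 10 ms, loss = 2%
RTT in seconds = 10 / 1000 = 0.01
Loss rate = 2% = 0.02
sqrt(loss) = sqrt(0.02) = 0.141421356237
Throughput (bytes/s) = 1000 / (0.01 * 0.141421356237) = 707106.7812
Throughput (kbps) = 707106.7812 * 8 / 1000 = 5656.854249 -> 5656.85 kbps (2 dp)

5656.85


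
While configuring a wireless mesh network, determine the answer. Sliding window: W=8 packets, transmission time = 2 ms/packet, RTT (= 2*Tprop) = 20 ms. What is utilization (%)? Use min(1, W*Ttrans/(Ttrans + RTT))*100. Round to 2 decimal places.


Given: W = 8, Ttrans = 2 ms, RTT = 20 ms (= 2 * Tprop, Tprop = 10 ms)
Cycle time = Ttrans + RTT = 2 + 20 = 22 ms (first packet sent until its ACK returns)
W * Ttrans = 8 * 2 = 16 ms of sending per cycle
W * Ttrans / (Ttrans + RTT) = 16 / 22 = 0.727273
U = min(1, 0.727273) = 0.727273
U% = 72.73%

72.73


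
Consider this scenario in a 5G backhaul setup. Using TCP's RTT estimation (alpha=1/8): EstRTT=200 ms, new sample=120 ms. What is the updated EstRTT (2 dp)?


Given: EstRTT = 200 ms, SampleRTT = 120 ms, alpha = 1/8
New EstRTT = (1 - alpha) * EstRTT + alpha * SampleRTT
(7/8) * 200 = 175
(1/8) * 120 = 15
New EstRTT = 175 + 15 = 190 ms -> 190.00 ms (2 dp)

190.00


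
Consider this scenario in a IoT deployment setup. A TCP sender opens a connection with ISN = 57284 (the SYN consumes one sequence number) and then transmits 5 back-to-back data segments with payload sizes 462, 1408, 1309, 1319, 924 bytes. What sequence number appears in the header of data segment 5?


The SYN occupies sequence number ISN = 57284, so the first data byte is ISN + 1 = 57285.
SEQ of data segment i = (ISN + 1) + sum of payload sizes of segments 1..i-1.
Segment 1: SEQ = 57285, payload = 462 bytes
Segment 2: SEQ = 57747, payload = 1408 bytes
Segment 3: SEQ = 59155, payload = 1309 bytes
Segment 4: SEQ = 60464, payload = 1319 bytes
Segment 5: SEQ = 61783, payload = 924 bytes
SEQ of segment 5 = 57285 + 462 + 1408 + 1309 + 1319 = 61783

61783


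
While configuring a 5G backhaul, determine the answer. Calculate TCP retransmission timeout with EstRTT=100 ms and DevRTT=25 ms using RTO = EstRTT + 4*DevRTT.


Given: EstRTT = 100 ms, DevRTT = 25 ms
Timeout = EstRTT + 4 * DevRTT
4 * DevRTT = 4 * 25 = 100
Timeout = 100 + 100 = 200 ms

200


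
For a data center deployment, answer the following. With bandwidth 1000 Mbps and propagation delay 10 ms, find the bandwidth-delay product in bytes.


Given: bandwidth = 1000 Mbps, delay = 10 ms
BDP in bits = 1000 * 10^6 * 10 / 1000
BDP in bits = 10000000
BDP in bytes = 10000000 / 8 = 1250000

1250000


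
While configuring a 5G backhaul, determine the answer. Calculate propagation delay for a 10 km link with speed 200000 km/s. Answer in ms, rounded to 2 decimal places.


Given: distance = 10 km, speed = 200000 km/s
Delay = distance / speed = 10 / 200000 seconds
Delay in ms = 10 * 1000 / 200000
Delay = 0.0500 ms
Rounded to 2 dp = 0.05 ms

0.05


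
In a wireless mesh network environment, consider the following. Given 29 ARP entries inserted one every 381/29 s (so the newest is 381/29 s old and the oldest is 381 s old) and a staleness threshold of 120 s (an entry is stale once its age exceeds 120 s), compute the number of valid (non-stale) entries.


Ages are k * 381/29 s for k = 1..29 (spacing = 13.1379 s).
Entry k is valid iff k * 381/29 <= 120 iff k <= 29 * 120 / 381 = 9.1339
n_valid = floor(9.1339) = 9
(n_stale = 29 - 9 = 20)

9


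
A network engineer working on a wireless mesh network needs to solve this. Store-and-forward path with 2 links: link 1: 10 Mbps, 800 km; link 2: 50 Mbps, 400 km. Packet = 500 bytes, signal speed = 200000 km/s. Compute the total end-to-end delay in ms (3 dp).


Packet = 500 bytes = 4000 bits. Store-and-forward: sum (t_trans + t_prop) per link.
Link 1: t_trans = 4000/(10*10^6) s = 0.4000 ms; t_prop = 800/200000 s = 4.0000 ms; subtotal = 4.4000 ms
Link 2: t_trans = 4000/(50*10^6) s = 0.0800 ms; t_prop = 400/200000 s = 2.0000 ms; subtotal = 2.0800 ms
End-to-end = 4.4000 + 2.0800 = 6.4800 ms -> 6.480 ms (3 dp)

6.480


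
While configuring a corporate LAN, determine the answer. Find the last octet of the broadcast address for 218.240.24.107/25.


Given: IP = 218.240.24.107, prefix = /25
Host bits = 32 - 25 = 7
Network last octet = 107 AND mask = 0
Host part size = 2^7 - 1 = 127
Broadcast last octet = 0 OR 127 = 127

127


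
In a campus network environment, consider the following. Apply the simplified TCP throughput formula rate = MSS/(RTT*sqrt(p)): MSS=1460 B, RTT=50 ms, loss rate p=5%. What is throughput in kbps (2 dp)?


Given: MSS = 1460 bytes, RTT = 50 ms, loss = 5%
RTT in seconds = 50 / 1000 = 0.05
Loss rate = 5% = 0.05
sqrt(loss) = sqrt(0.05) = 0.223606797750
Throughput (bytes/s) = 1460 / (0.05 * 0.223606797750) = 130586.3699
Throughput (kbps) = 130586.3699 * 8 / 1000 = 1044.690959 -> 1044.69 kbps (2 dp)

1044.69


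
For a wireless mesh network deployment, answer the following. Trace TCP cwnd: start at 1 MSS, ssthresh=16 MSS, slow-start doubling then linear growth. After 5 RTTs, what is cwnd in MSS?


RTT 0: cwnd = 1 MSS (initial)
RTT 1: cwnd = 2 MSS (slow start, doubled)
RTT 2: cwnd = 4 MSS (slow start, doubled)
RTT 3: cwnd = 8 MSS (slow start, doubled)
RTT 4: cwnd = 16 MSS (slow start, doubled)
RTT 5: cwnd = 17 MSS (congestion avoidance, +1)

17


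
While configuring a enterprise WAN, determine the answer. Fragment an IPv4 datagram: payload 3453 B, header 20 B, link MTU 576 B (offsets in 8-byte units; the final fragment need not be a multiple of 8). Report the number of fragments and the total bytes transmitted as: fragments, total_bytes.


Max data per non-final fragment = floor((MTU - header)/8)*8 = floor((576 - 20)/8)*8 = floor(556/8)*8 = 552 B
Final fragment needs no 8-byte alignment: it can carry up to MTU - header = 556 B
Non-final fragments needed = ceil((payload - 556) / 552) = ceil(2897/552) = ceil(5.2482) = 6
Number of fragments = 6 + 1 = 7
Fragment sizes (data): 6 * 552 B + 141 B (last, 141 <= 556 OK)
Total bytes sent = payload + n_frags * header = 3453 + 7*20 = 3453 + 140 = 3593 B

7, 3593


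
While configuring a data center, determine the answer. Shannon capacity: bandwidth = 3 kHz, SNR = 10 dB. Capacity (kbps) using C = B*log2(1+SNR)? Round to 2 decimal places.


Given: B = 3 kHz, SNR = 10 dB
SNR linear = 10^(10/10) = 10
1 + SNR = 11
log2(11) = 3.4594316186
C = 3 * 1000 * 3.4594316186 = 10378.2949 bps
C = 10.378295 kbps -> 10.38 kbps (2 dp)

10.38


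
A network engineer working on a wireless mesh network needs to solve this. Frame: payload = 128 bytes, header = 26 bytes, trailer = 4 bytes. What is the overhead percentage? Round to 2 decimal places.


Given: payload = 128 B, header = 26 B, trailer = 4 B
Overhead bytes = header + trailer = 26 + 4 = 30
Total frame = payload + overhead = 128 + 30 = 158
Overhead % = 30 / 158 * 100 = 18.9873% -> 18.99% (2 dp)

18.99


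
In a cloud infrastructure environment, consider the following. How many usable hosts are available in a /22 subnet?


Given: subnet mask /22
Host bits = 32 - 22 = 10
Total addresses = 2^10 = 1024
Usable hosts = 1024 - 2 (network + broadcast) = 1022

1022


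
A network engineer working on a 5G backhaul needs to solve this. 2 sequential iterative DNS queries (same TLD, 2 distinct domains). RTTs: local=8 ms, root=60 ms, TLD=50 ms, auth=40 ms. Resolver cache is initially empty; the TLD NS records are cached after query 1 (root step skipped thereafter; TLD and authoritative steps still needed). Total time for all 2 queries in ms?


Lookup 1 (cold cache): local + root + TLD + auth = 8 + 60 + 50 + 40 = 158 ms
Lookups 2..2 (TLD NS cached -> skip root; new domain -> still ask TLD and auth): local + TLD + auth = 8 + 50 + 40 = 98 ms each
Remaining 1 lookups: 1 * 98 = 98 ms
Total = 158 + 98 = 256 ms

256


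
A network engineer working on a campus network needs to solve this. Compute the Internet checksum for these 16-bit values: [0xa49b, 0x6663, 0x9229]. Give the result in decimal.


Given words: [0xa49b, 0x6663, 0x9229]
Step 1: Sum all words
Raw sum = 42139 + 26211 + 37417 = 105767
Step 2: Fold carry: (40231 + 1) = 40232
One's complement = ~40232 & 0xFFFF = 25303

25303


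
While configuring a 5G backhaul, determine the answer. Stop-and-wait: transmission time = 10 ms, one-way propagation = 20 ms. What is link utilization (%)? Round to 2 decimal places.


Given: Ttrans = 10 ms, Tprop = 20 ms
RTT = 2 * Tprop = 2 * 20 = 40 ms
U = Ttrans / (Ttrans + RTT)
U = 10 / (10 + 40)
U = 10 / 50 = 0.2
U% = 20.00%

20.00


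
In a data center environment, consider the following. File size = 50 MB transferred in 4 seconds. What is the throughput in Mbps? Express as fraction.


Given: file = 50 MB, time = 4 s
File in Mb = 50 * 8 = 400 Mb
Throughput = 400 / 4 Mbps
Throughput = 100 Mbps

100


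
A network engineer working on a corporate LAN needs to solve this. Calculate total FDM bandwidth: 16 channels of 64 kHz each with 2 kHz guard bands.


Given: 16 channels, 64 kHz each, guard = 2 kHz
Channel bandwidth = 16 * 64 = 1024 kHz
Guard bands = 15 gaps * 2 kHz = 30 kHz
Total = 1024 + 30 = 1054 kHz

1054


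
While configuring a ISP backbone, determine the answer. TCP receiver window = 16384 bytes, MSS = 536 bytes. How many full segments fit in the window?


Given: RWND = 16384 bytes, MSS = 536 bytes
Full segments = floor(RWND / MSS)
Full segments = floor(16384 / 536)
Full segments = floor(30.5672) = 30

30


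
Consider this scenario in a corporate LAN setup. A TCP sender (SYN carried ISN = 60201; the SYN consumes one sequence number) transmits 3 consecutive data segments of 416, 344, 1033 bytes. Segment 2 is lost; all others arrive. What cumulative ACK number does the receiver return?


SYN uses sequence number 60201; first data byte = ISN + 1 = 60202.
Segment 1: SEQ = 60202, len = 416 B, covers [60202, 60617]
Segment 2: SEQ = 60618, len = 344 B, covers [60618, 60961] [LOST]
Segment 3: SEQ = 60962, len = 1033 B, covers [60962, 61994]
In-order data received: bytes [60202, 60617] (segments 1..1).
Segment 2 missing -> gap begins at byte 60618; later segments buffered out of order.
Cumulative ACK = next expected in-order byte = 60202 + 416 = 60618

60618


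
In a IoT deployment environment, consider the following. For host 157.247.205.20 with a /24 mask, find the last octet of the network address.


Given: IP = 157.247.205.20, prefix = /24
Subnet mask = 255.255.255.0
Last octet of IP: 20
Last octet of mask: 0
Network last octet = 20 AND 0 = 0

0


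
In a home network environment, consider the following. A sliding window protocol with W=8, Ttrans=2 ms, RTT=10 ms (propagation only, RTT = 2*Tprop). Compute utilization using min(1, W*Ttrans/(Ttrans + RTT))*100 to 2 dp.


Given: W = 8, Ttrans = 2 ms, RTT = 10 ms (= 2 * Tprop, Tprop = 5 ms)
Cycle time = Ttrans + RTT = 2 + 10 = 12 ms (first packet sent until its ACK returns)
W * Ttrans = 8 * 2 = 16 ms of sending per cycle
W * Ttrans / (Ttrans + RTT) = 16 / 12 = 1.333333
U = min(1, 1.333333) = 1.000000
U% = 100.00%

100.00


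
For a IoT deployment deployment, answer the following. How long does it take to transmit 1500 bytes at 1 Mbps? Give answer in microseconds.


Given: packet = 1500 bytes, bandwidth = 1 Mbps
Packet in bits = 1500 * 8 = 12000 bits
Bandwidth = 1 * 10^6 = 1000000 bps
Time = 12000 / 1000000 seconds
Time in us = 12000 * 10^6 / 1000000 = 12000

12000


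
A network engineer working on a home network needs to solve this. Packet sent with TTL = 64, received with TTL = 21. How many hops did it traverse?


Given: initial TTL = 64, received TTL = 21
Hops = initial TTL - received TTL
Hops = 64 - 21 = 43

43


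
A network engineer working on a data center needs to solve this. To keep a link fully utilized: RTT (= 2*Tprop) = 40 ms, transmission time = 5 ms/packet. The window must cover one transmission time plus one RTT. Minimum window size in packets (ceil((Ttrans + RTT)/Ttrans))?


Given: Ttrans = 5 ms, RTT = 40 ms (= 2 * Tprop, Tprop = 20 ms)
Time until first ACK returns = Ttrans + RTT = 5 + 40 = 45 ms
Need W * Ttrans >= Ttrans + RTT  ->  W >= (Ttrans + RTT) / Ttrans
(Ttrans + RTT) / Ttrans = 45 / 5 = 9
W_min = ceil(9) = 9

9


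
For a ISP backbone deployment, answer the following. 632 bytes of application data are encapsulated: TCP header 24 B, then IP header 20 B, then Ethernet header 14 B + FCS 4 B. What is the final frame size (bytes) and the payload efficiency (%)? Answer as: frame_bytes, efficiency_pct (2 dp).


TCP segment = 632 + 24 = 656 B
IP packet = 656 + 20 = 676 B
Ethernet frame = 676 + 14 + 4 = 694 B
Efficiency = app / frame = 632 / 694 = 0.910663 = 91.0663% -> 91.07% (2 dp)

694, 91.07


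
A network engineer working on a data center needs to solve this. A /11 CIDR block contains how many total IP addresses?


Given: CIDR prefix /11
Host bits = 32 - 11 = 21
Total addresses = 2^21 = 2097152

2097152


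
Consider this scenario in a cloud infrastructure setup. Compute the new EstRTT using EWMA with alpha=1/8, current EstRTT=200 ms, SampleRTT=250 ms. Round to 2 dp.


Given: EstRTT = 200 ms, SampleRTT = 250 ms, alpha = 1/8
New EstRTT = (1 - alpha) * EstRTT + alpha * SampleRTT
(7/8) * 200 = 175
(1/8) * 250 = 31.25
New EstRTT = 175 + 31.25 = 206.25 ms -> 206.25 ms (2 dp)

206.25


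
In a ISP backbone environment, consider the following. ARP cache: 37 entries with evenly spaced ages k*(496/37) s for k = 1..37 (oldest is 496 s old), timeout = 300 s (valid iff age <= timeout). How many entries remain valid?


Ages are k * 496/37 s for k = 1..37 (spacing = 13.4054 s).
Entry k is valid iff k * 496/37 <= 300 iff k <= 37 * 300 / 496 = 22.3790
n_valid = floor(22.3790) = 22
(n_stale = 37 - 22 = 15)

22


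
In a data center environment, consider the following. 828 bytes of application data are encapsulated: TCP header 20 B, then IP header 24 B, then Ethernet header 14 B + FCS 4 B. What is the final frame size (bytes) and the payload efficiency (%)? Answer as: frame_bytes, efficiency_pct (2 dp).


TCP segment = 828 + 20 = 848 B
IP packet = 848 + 24 = 872 B
Ethernet frame = 872 + 14 + 4 = 890 B
Efficiency = app / frame = 828 / 890 = 0.930337 = 93.0337% -> 93.03% (2 dp)

890, 93.03


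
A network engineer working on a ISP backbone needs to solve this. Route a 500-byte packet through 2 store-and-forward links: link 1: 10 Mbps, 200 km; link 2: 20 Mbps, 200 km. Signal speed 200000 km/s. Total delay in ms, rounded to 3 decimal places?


Packet = 500 bytes = 4000 bits. Store-and-forward: sum (t_trans + t_prop) per link.
Link 1: t_trans = 4000/(10*10^6) s = 0.4000 ms; t_prop = 200/200000 s = 1.0000 ms; subtotal = 1.4000 ms
Link 2: t_trans = 4000/(20*10^6) s = 0.2000 ms; t_prop = 200/200000 s = 1.0000 ms; subtotal = 1.2000 ms
End-to-end = 1.4000 + 1.2000 = 2.6000 ms -> 2.600 ms (3 dp)

2.600


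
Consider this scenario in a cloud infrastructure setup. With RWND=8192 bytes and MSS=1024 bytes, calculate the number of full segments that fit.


Given: RWND = 8192 bytes, MSS = 1024 bytes
Full segments = floor(RWND / MSS)
Full segments = floor(8192 / 1024)
Full segments = floor(8.0) = 8

8


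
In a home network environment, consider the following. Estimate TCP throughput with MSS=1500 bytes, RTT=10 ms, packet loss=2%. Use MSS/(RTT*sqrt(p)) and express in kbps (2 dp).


Given: MSS = 1500 bytes, RTT = 10 ms, loss = 2%
RTT in seconds = 10 / 1000 = 0.01
Loss rate = 2% = 0.02
sqrt(loss) = sqrt(0.02) = 0.141421356237
Throughput (bytes/s) = 1500 / (0.01 * 0.141421356237) = 1060660.1718
Throughput (kbps) = 1060660.1718 * 8 / 1000 = 8485.281374 -> 8485.28 kbps (2 dp)

8485.28


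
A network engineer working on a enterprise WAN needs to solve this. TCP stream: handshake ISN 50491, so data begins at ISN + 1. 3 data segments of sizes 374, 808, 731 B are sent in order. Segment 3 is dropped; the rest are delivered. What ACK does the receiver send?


SYN uses sequence number 50491; first data byte = ISN + 1 = 50492.
Segment 1: SEQ = 50492, len = 374 B, covers [50492, 50865]
Segment 2: SEQ = 50866, len = 808 B, covers [50866, 51673]
Segment 3: SEQ = 51674, len = 731 B, covers [51674, 52404] [LOST]
In-order data received: bytes [50492, 51673] (segments 1..2).
Segment 3 missing -> gap begins at byte 51674.
Cumulative ACK = next expected in-order byte = 50492 + 374 + 808 = 51674

51674


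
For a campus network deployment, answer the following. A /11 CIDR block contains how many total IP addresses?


Given: CIDR prefix /11
Host bits = 32 - 11 = 21
Total addresses = 2^21 = 2097152

2097152


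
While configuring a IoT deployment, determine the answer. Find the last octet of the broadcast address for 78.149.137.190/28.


Given: IP = 78.149.137.190, prefix = /28
Host bits = 32 - 28 = 4
Network last octet = 190 AND mask = 176
Host part size = 2^4 - 1 = 15
Broadcast last octet = 176 OR 15 = 191

191


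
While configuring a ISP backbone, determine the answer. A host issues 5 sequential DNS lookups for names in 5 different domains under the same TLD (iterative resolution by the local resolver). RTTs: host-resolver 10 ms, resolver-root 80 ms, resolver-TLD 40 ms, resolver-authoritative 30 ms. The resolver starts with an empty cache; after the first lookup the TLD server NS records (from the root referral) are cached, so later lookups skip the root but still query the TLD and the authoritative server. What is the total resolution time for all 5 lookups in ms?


Lookup 1 (cold cache): local + root + TLD + auth = 10 + 80 + 40 + 30 = 160 ms
Lookups 2..5 (TLD NS cached -> skip root; new domain -> still ask TLD and auth): local + TLD + auth = 10 + 40 + 30 = 80 ms each
Remaining 4 lookups: 4 * 80 = 320 ms
Total = 160 + 320 = 480 ms

480


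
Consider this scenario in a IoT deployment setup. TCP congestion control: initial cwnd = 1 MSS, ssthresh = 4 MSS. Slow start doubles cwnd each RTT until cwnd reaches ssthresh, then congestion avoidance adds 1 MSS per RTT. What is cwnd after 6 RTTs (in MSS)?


RTT 0: cwnd = 1 MSS (initial)
RTT 1: cwnd = 2 MSS (slow start, doubled)
RTT 2: cwnd = 4 MSS (slow start, doubled)
RTT 3: cwnd = 5 MSS (congestion avoidance, +1)
RTT 4: cwnd = 6 MSS (congestion avoidance, +1)
RTT 5: cwnd = 7 MSS (congestion avoidance, +1)
RTT 6: cwnd = 8 MSS (congestion avoidance, +1)

8


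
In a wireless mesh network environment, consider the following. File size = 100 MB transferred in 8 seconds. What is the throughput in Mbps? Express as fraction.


Given: file = 100 MB, time = 8 s
File in Mb = 100 * 8 = 800 Mb
Throughput = 800 / 8 Mbps
Throughput = 100 Mbps

100


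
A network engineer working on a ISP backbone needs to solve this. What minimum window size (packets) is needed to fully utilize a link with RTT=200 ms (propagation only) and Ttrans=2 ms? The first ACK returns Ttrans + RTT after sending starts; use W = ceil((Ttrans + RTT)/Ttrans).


Given: Ttrans = 2 ms, RTT = 200 ms (= 2 * Tprop, Tprop = 100 ms)
Time until first ACK returns = Ttrans + RTT = 2 + 200 = 202 ms
Need W * Ttrans >= Ttrans + RTT  ->  W >= (Ttrans + RTT) / Ttrans
(Ttrans + RTT) / Ttrans = 202 / 2 = 101
W_min = ceil(101) = 101

101


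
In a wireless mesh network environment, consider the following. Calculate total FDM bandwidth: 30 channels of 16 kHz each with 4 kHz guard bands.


Given: 30 channels, 16 kHz each, guard = 4 kHz
Channel bandwidth = 30 * 16 = 480 kHz
Guard bands = 29 gaps * 4 kHz = 116 kHz
Total = 480 + 116 = 596 kHz

596


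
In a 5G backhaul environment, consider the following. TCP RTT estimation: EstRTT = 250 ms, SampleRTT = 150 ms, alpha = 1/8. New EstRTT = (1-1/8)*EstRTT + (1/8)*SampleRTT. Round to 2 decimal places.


Given: EstRTT = 250 ms, SampleRTT = 150 ms, alpha = 1/8
New EstRTT = (1 - alpha) * EstRTT + alpha * SampleRTT
(7/8) * 250 = 218.75
(1/8) * 150 = 18.75
New EstRTT = 218.75 + 18.75 = 237.5 ms -> 237.50 ms (2 dp)

237.50


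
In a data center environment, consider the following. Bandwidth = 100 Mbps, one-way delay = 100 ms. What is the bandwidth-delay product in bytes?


Given: bandwidth = 100 Mbps, delay = 100 ms
BDP in bits = 100 * 10^6 * 100 / 1000
BDP in bits = 10000000
BDP in bytes = 10000000 / 8 = 1250000

1250000


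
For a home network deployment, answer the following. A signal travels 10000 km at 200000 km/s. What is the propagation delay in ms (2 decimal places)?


Given: distance = 10000 km, speed = 200000 km/s
Delay = distance / speed = 10000 / 200000 seconds
Delay in ms = 10000 * 1000 / 200000
Delay = 50.0000 ms
Rounded to 2 dp = 50.00 ms

50.00


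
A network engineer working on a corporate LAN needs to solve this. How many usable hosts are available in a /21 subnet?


Given: subnet mask /21
Host bits = 32 - 21 = 11
Total addresses = 2^11 = 2048
Usable hosts = 2048 - 2 (network + broadcast) = 2046

2046


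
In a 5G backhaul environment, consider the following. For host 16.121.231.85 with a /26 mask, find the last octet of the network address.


Given: IP = 16.121.231.85, prefix = /26
Subnet mask = 255.255.255.192
Last octet of IP: 85
Last octet of mask: 192
Network last octet = 85 AND 192 = 64

64


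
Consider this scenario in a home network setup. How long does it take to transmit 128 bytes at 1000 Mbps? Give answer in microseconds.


Given: packet = 128 bytes, bandwidth = 1000 Mbps
Packet in bits = 128 * 8 = 1024 bits
Bandwidth = 1000 * 10^6 = 1000000000 bps
Time = 1024 / 1000000000 seconds
Time in us = 1024 * 10^6 / 1000000000 = 1.024

1.024


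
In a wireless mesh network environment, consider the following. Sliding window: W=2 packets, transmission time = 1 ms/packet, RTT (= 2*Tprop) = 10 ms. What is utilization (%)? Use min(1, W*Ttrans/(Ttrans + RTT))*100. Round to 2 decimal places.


Given: W = 2, Ttrans = 1 ms, RTT = 10 ms (= 2 * Tprop, Tprop = 5 ms)
Cycle time = Ttrans + RTT = 1 + 10 = 11 ms (first packet sent until its ACK returns)
W * Ttrans = 2 * 1 = 2 ms of sending per cycle
W * Ttrans / (Ttrans + RTT) = 2 / 11 = 0.181818
U = min(1, 0.181818) = 0.181818
U% = 18.18%

18.18


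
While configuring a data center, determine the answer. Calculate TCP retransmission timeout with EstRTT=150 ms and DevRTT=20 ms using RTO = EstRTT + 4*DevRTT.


Given: EstRTT = 150 ms, DevRTT = 20 ms
Timeout = EstRTT + 4 * DevRTT
4 * DevRTT = 4 * 20 = 80
Timeout = 150 + 80 = 230 ms

230


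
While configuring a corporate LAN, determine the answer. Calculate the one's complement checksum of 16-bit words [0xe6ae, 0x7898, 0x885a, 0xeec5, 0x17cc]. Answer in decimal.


Given words: [0xe6ae, 0x7898, 0x885a, 0xeec5, 0x17cc]
Step 1: Sum all words
Raw sum = 59054 + 30872 + 34906 + 61125 + 6092 = 192049
Step 2: Fold carry: (60977 + 2) = 60979
One's complement = ~60979 & 0xFFFF = 4556

4556


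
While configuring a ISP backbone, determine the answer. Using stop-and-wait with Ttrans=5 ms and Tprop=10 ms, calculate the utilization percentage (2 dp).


Given: Ttrans = 5 ms, Tprop = 10 ms
RTT = 2 * Tprop = 2 * 10 = 20 ms
U = Ttrans / (Ttrans + RTT)
U = 5 / (5 + 20)
U = 5 / 25 = 0.2
U% = 20.00%

20.00


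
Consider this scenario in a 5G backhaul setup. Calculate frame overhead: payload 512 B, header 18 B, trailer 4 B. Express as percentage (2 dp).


Given: payload = 512 B, header = 18 B, trailer = 4 B
Overhead bytes = header + trailer = 18 + 4 = 22
Total frame = payload + overhead = 512 + 22 = 534
Overhead % = 22 / 534 * 100 = 4.1199% -> 4.12% (2 dp)

4.12


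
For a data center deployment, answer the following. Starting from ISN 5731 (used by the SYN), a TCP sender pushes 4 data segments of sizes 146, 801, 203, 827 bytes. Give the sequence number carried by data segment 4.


The SYN occupies sequence number ISN = 5731, so the first data byte is ISN + 1 = 5732.
SEQ of data segment i = (ISN + 1) + sum of payload sizes of segments 1..i-1.
Segment 1: SEQ = 5732, payload = 146 bytes
Segment 2: SEQ = 5878, payload = 801 bytes
Segment 3: SEQ = 6679, payload = 203 bytes
Segment 4: SEQ = 6882, payload = 827 bytes
SEQ of segment 4 = 5732 + 146 + 801 + 203 = 6882

6882


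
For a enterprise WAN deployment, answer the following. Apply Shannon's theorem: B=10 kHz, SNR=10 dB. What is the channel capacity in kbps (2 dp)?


Given: B = 10 kHz, SNR = 10 dB
SNR linear = 10^(10/10) = 10
1 + SNR = 11
log2(11) = 3.4594316186
C = 10 * 1000 * 3.4594316186 = 34594.3162 bps
C = 34.594316 kbps -> 34.59 kbps (2 dp)

34.59


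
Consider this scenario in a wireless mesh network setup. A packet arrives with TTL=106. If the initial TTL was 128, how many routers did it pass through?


Given: initial TTL = 128, received TTL = 106
Hops = initial TTL - received TTL
Hops = 128 - 106 = 22

22


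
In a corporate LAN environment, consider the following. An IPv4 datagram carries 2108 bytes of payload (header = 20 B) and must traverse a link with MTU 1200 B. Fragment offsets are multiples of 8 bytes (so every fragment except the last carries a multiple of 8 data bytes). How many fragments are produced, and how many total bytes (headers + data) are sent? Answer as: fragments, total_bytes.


Max data per non-final fragment = floor((MTU - header)/8)*8 = floor((1200 - 20)/8)*8 = floor(1180/8)*8 = 1176 B
Final fragment needs no 8-byte alignment: it can carry up to MTU - header = 1180 B
Non-final fragments needed = ceil((payload - 1180) / 1176) = ceil(928/1176) = ceil(0.7891) = 1
Number of fragments = 1 + 1 = 2
Fragment sizes (data): 1 * 1176 B + 932 B (last, 932 <= 1180 OK)
Total bytes sent = payload + n_frags * header = 2108 + 2*20 = 2108 + 40 = 2148 B

2, 2148


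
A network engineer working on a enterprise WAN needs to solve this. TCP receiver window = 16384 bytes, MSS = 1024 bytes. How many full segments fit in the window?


Given: RWND = 16384 bytes, MSS = 1024 bytes
Full segments = floor(RWND / MSS)
Full segments = floor(16384 / 1024)
Full segments = floor(16.0) = 16

16


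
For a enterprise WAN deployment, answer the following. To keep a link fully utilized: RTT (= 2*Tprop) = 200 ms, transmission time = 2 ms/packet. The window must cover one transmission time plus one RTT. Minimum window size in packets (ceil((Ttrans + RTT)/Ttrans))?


Given: Ttrans = 2 ms, RTT = 200 ms (= 2 * Tprop, Tprop = 100 ms)
Time until first ACK returns = Ttrans + RTT = 2 + 200 = 202 ms
Need W * Ttrans >= Ttrans + RTT  ->  W >= (Ttrans + RTT) / Ttrans
(Ttrans + RTT) / Ttrans = 202 / 2 = 101
W_min = ceil(101) = 101

101


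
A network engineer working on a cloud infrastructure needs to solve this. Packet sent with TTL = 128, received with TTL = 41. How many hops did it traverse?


Given: initial TTL = 128, received TTL = 41
Hops = initial TTL - received TTL
Hops = 128 - 41 = 87

87


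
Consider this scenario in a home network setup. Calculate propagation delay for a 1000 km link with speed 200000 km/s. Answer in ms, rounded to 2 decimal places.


Given: distance = 1000 km, speed = 200000 km/s
Delay = distance / speed = 1000 / 200000 seconds
Delay in ms = 1000 * 1000 / 200000
Delay = 5.0000 ms
Rounded to 2 dp = 5.00 ms

5.00


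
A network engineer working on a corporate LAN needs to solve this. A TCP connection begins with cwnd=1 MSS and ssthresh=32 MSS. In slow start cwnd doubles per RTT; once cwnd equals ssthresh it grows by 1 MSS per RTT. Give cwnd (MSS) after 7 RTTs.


RTT 0: cwnd = 1 MSS (initial)
RTT 1: cwnd = 2 MSS (slow start, doubled)
RTT 2: cwnd = 4 MSS (slow start, doubled)
RTT 3: cwnd = 8 MSS (slow start, doubled)
RTT 4: cwnd = 16 MSS (slow start, doubled)
RTT 5: cwnd = 32 MSS (slow start, doubled)
RTT 6: cwnd = 33 MSS (congestion avoidance, +1)
RTT 7: cwnd = 34 MSS (congestion avoidance, +1)

34


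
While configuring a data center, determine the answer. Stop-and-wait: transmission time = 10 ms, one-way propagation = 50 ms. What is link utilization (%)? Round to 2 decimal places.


Given: Ttrans = 10 ms, Tprop = 50 ms
RTT = 2 * Tprop = 2 * 50 = 100 ms
U = Ttrans / (Ttrans + RTT)
U = 10 / (10 + 100)
U = 10 / 110 = 0.090909
U% = 9.09%

9.09


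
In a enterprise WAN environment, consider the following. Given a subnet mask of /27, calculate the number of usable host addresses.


Given: subnet mask /27
Host bits = 32 - 27 = 5
Total addresses = 2^5 = 32
Usable hosts = 32 - 2 (network + broadcast) = 30

30


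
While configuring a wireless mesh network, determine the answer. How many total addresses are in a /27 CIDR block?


Given: CIDR prefix /27
Host bits = 32 - 27 = 5
Total addresses = 2^5 = 32

32


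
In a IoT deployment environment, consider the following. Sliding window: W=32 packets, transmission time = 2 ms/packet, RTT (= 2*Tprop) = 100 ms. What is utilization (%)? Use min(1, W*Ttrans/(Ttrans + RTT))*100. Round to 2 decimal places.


Given: W = 32, Ttrans = 2 ms, RTT = 100 ms (= 2 * Tprop, Tprop = 50 ms)
Cycle time = Ttrans + RTT = 2 + 100 = 102 ms (first packet sent until its ACK returns)
W * Ttrans = 32 * 2 = 64 ms of sending per cycle
W * Ttrans / (Ttrans + RTT) = 64 / 102 = 0.627451
U = min(1, 0.627451) = 0.627451
U% = 62.75%

62.75


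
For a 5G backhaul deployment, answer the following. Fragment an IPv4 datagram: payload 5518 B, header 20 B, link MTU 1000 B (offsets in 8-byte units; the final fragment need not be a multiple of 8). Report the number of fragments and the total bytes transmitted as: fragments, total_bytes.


Max data per non-final fragment = floor((MTU - header)/8)*8 = floor((1000 - 20)/8)*8 = floor(980/8)*8 = 976 B
Final fragment needs no 8-byte alignment: it can carry up to MTU - header = 980 B
Non-final fragments needed = ceil((payload - 980) / 976) = ceil(4538/976) = ceil(4.6496) = 5
Number of fragments = 5 + 1 = 6
Fragment sizes (data): 5 * 976 B + 638 B (last, 638 <= 980 OK)
Total bytes sent = payload + n_frags * header = 5518 + 6*20 = 5518 + 120 = 5638 B

6, 5638


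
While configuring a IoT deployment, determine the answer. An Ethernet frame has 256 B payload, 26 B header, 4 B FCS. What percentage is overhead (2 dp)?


Given: payload = 256 B, header = 26 B, trailer = 4 B
Overhead bytes = header + trailer = 26 + 4 = 30
Total frame = payload + overhead = 256 + 30 = 286
Overhead % = 30 / 286 * 100 = 10.4895% -> 10.49% (2 dp)

10.49


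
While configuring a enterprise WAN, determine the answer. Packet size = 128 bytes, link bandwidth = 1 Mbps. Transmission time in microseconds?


Given: packet = 128 bytes, bandwidth = 1 Mbps
Packet in bits = 128 * 8 = 1024 bits
Bandwidth = 1 * 10^6 = 1000000 bps
Time = 1024 / 1000000 seconds
Time in us = 1024 * 10^6 / 1000000 = 1024

1024


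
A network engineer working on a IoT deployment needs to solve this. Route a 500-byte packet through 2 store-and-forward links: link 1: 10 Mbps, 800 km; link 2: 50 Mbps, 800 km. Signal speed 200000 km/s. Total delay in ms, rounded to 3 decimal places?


Packet = 500 bytes = 4000 bits. Store-and-forward: sum (t_trans + t_prop) per link.
Link 1: t_trans = 4000/(10*10^6) s = 0.4000 ms; t_prop = 800/200000 s = 4.0000 ms; subtotal = 4.4000 ms
Link 2: t_trans = 4000/(50*10^6) s = 0.0800 ms; t_prop = 800/200000 s = 4.0000 ms; subtotal = 4.0800 ms
End-to-end = 4.4000 + 4.0800 = 8.4800 ms -> 8.480 ms (3 dp)

8.480


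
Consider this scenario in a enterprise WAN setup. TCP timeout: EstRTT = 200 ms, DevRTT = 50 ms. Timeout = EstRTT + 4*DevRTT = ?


Given: EstRTT = 200 ms, DevRTT = 50 ms
Timeout = EstRTT + 4 * DevRTT
4 * DevRTT = 4 * 50 = 200
Timeout = 200 + 200 = 400 ms

400


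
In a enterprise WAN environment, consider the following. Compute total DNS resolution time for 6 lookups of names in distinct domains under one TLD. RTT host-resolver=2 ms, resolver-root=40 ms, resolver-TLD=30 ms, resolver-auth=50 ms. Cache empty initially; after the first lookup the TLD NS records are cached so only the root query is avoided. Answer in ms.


Lookup 1 (cold cache): local + root + TLD + auth = 2 + 40 + 30 + 50 = 122 ms
Lookups 2..6 (TLD NS cached -> skip root; new domain -> still ask TLD and auth): local + TLD + auth = 2 + 30 + 50 = 82 ms each
Remaining 5 lookups: 5 * 82 = 410 ms
Total = 122 + 410 = 532 ms

532


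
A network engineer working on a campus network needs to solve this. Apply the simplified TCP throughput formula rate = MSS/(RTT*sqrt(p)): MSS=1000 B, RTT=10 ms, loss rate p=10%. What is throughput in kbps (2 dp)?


Given: MSS = 1000 bytes, RTT = 10 ms, loss = 10%
RTT in seconds = 10 / 1000 = 0.01
Loss rate = 10% = 0.1
sqrt(loss) = sqrt(0.1) = 0.316227766017
Throughput (bytes/s) = 1000 / (0.01 * 0.316227766017) = 316227.7660
Throughput (kbps) = 316227.7660 * 8 / 1000 = 2529.822128 -> 2529.82 kbps (2 dp)

2529.82


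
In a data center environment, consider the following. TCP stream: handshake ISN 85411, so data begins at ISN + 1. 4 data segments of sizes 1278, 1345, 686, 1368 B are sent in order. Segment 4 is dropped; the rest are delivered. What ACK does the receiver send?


SYN uses sequence number 85411; first data byte = ISN + 1 = 85412.
Segment 1: SEQ = 85412, len = 1278 B, covers [85412, 86689]
Segment 2: SEQ = 86690, len = 1345 B, covers [86690, 88034]
Segment 3: SEQ = 88035, len = 686 B, covers [88035, 88720]
Segment 4: SEQ = 88721, len = 1368 B, covers [88721, 90088] [LOST]
In-order data received: bytes [85412, 88720] (segments 1..3).
Segment 4 missing -> gap begins at byte 88721.
Cumulative ACK = next expected in-order byte = 85412 + 1278 + 1345 + 686 = 88721

88721


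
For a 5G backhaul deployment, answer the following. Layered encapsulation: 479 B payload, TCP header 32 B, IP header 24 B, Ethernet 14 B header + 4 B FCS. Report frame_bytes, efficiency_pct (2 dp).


TCP segment = 479 + 32 = 511 B
IP packet = 511 + 24 = 535 B
Ethernet frame = 535 + 14 + 4 = 553 B
Efficiency = app / frame = 479 / 553 = 0.866184 = 86.6184% -> 86.62% (2 dp)

553, 86.62


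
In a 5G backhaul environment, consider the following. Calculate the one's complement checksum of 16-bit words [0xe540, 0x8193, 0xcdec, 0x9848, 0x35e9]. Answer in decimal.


Given words: [0xe540, 0x8193, 0xcdec, 0x9848, 0x35e9]
Step 1: Sum all words
Raw sum = 58688 + 33171 + 52716 + 38984 + 13801 = 197360
Step 2: Fold carry: (752 + 3) = 755
One's complement = ~755 & 0xFFFF = 64780

64780


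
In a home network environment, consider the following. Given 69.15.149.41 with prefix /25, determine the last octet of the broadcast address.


Given: IP = 69.15.149.41, prefix = /25
Host bits = 32 - 25 = 7
Network last octet = 41 AND mask = 0
Host part size = 2^7 - 1 = 127
Broadcast last octet = 0 OR 127 = 127

127


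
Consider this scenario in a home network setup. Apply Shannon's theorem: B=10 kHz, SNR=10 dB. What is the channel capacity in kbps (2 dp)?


Given: B = 10 kHz, SNR = 10 dB
SNR linear = 10^(10/10) = 10
1 + SNR = 11
log2(11) = 3.4594316186
C = 10 * 1000 * 3.4594316186 = 34594.3162 bps
C = 34.594316 kbps -> 34.59 kbps (2 dp)

34.59


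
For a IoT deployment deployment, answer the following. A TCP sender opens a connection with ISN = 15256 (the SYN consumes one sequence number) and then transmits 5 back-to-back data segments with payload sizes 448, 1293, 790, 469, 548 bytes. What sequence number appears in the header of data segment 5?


The SYN occupies sequence number ISN = 15256, so the first data byte is ISN + 1 = 15257.
SEQ of data segment i = (ISN + 1) + sum of payload sizes of segments 1..i-1.
Segment 1: SEQ = 15257, payload = 448 bytes
Segment 2: SEQ = 15705, payload = 1293 bytes
Segment 3: SEQ = 16998, payload = 790 bytes
Segment 4: SEQ = 17788, payload = 469 bytes
Segment 5: SEQ = 18257, payload = 548 bytes
SEQ of segment 5 = 15257 + 448 + 1293 + 790 + 469 = 18257

18257


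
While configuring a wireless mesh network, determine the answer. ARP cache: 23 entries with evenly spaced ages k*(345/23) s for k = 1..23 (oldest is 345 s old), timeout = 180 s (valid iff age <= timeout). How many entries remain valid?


Ages are k * 345/23 s for k = 1..23 (spacing = 15.0000 s).
Entry k is valid iff k * 345/23 <= 180 iff k <= 23 * 180 / 345 = 12.0000
n_valid = floor(12.0000) = 12
(n_stale = 23 - 12 = 11)

12


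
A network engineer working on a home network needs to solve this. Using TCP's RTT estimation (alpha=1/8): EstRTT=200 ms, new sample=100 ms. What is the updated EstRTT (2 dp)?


Given: EstRTT = 200 ms, SampleRTT = 100 ms, alpha = 1/8
New EstRTT = (1 - alpha) * EstRTT + alpha * SampleRTT
(7/8) * 200 = 175
(1/8) * 100 = 12.5
New EstRTT = 175 + 12.5 = 187.5 ms -> 187.50 ms (2 dp)

187.50


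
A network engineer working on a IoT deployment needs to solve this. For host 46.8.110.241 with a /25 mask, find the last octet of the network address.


Given: IP = 46.8.110.241, prefix = /25
Subnet mask = 255.255.255.128
Last octet of IP: 241
Last octet of mask: 128
Network last octet = 241 AND 128 = 128

128


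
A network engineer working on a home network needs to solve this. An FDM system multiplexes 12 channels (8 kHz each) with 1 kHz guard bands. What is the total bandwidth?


Given: 12 channels, 8 kHz each, guard = 1 kHz
Channel bandwidth = 12 * 8 = 96 kHz
Guard bands = 11 gaps * 1 kHz = 11 kHz
Total = 96 + 11 = 107 kHz

107


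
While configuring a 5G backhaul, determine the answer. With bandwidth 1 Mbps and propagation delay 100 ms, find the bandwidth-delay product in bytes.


Given: bandwidth = 1 Mbps, delay = 100 ms
BDP in bits = 1 * 10^6 * 100 / 1000
BDP in bits = 100000
BDP in bytes = 100000 / 8 = 12500

12500
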